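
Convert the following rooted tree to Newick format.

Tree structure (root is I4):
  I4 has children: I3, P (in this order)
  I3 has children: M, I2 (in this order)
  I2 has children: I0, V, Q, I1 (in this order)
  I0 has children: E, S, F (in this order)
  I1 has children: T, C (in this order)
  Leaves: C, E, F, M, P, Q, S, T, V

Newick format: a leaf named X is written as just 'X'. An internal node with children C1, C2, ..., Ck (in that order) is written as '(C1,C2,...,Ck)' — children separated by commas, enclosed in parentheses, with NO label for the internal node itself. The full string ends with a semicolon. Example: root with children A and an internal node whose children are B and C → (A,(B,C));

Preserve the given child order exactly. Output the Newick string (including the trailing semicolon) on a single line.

internal I4 with children ['I3', 'P']
  internal I3 with children ['M', 'I2']
    leaf 'M' → 'M'
    internal I2 with children ['I0', 'V', 'Q', 'I1']
      internal I0 with children ['E', 'S', 'F']
        leaf 'E' → 'E'
        leaf 'S' → 'S'
        leaf 'F' → 'F'
      → '(E,S,F)'
      leaf 'V' → 'V'
      leaf 'Q' → 'Q'
      internal I1 with children ['T', 'C']
        leaf 'T' → 'T'
        leaf 'C' → 'C'
      → '(T,C)'
    → '((E,S,F),V,Q,(T,C))'
  → '(M,((E,S,F),V,Q,(T,C)))'
  leaf 'P' → 'P'
→ '((M,((E,S,F),V,Q,(T,C))),P)'
Final: ((M,((E,S,F),V,Q,(T,C))),P);

Answer: ((M,((E,S,F),V,Q,(T,C))),P);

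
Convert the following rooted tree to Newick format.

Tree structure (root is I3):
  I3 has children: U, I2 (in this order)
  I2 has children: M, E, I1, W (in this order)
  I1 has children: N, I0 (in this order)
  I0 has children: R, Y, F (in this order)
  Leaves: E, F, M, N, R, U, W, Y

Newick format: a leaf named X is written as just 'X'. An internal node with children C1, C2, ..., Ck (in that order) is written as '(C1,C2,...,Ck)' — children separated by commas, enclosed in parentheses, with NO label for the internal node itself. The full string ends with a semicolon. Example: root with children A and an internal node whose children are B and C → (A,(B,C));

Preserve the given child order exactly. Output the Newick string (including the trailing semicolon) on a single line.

internal I3 with children ['U', 'I2']
  leaf 'U' → 'U'
  internal I2 with children ['M', 'E', 'I1', 'W']
    leaf 'M' → 'M'
    leaf 'E' → 'E'
    internal I1 with children ['N', 'I0']
      leaf 'N' → 'N'
      internal I0 with children ['R', 'Y', 'F']
        leaf 'R' → 'R'
        leaf 'Y' → 'Y'
        leaf 'F' → 'F'
      → '(R,Y,F)'
    → '(N,(R,Y,F))'
    leaf 'W' → 'W'
  → '(M,E,(N,(R,Y,F)),W)'
→ '(U,(M,E,(N,(R,Y,F)),W))'
Final: (U,(M,E,(N,(R,Y,F)),W));

Answer: (U,(M,E,(N,(R,Y,F)),W));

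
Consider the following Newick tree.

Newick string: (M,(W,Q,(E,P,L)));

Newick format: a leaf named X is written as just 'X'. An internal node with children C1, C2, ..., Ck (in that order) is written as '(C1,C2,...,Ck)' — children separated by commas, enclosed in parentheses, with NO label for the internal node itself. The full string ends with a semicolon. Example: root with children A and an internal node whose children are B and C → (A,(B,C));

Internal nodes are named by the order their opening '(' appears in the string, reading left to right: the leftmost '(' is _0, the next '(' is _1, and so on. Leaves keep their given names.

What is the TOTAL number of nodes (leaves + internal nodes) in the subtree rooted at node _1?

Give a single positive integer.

Answer: 7

Derivation:
Newick: (M,(W,Q,(E,P,L)));
Locate _1: it is the '(' at position 3 (the 2nd '(' reading left to right).
Query: subtree rooted at _1
_1: subtree_size = 1 + 6
  W: subtree_size = 1 + 0
  Q: subtree_size = 1 + 0
  _2: subtree_size = 1 + 3
    E: subtree_size = 1 + 0
    P: subtree_size = 1 + 0
    L: subtree_size = 1 + 0
Total subtree size of _1: 7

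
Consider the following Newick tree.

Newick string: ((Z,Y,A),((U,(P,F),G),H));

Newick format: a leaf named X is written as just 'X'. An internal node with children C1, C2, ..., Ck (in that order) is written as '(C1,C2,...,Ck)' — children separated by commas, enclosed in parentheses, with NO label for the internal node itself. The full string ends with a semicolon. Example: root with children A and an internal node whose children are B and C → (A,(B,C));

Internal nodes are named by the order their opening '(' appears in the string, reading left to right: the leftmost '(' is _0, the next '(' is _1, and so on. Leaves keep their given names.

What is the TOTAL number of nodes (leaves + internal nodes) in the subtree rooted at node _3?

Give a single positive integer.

Answer: 6

Derivation:
Newick: ((Z,Y,A),((U,(P,F),G),H));
Locate _3: it is the '(' at position 10 (the 4th '(' reading left to right).
Query: subtree rooted at _3
_3: subtree_size = 1 + 5
  U: subtree_size = 1 + 0
  _4: subtree_size = 1 + 2
    P: subtree_size = 1 + 0
    F: subtree_size = 1 + 0
  G: subtree_size = 1 + 0
Total subtree size of _3: 6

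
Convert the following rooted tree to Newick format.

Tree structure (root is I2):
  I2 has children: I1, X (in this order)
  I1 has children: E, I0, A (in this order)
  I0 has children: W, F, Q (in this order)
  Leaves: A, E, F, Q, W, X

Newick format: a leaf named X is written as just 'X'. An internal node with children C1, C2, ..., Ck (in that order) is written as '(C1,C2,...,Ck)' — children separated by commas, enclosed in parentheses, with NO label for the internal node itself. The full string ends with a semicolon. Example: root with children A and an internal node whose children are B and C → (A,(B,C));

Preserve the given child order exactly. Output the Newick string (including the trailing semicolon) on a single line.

internal I2 with children ['I1', 'X']
  internal I1 with children ['E', 'I0', 'A']
    leaf 'E' → 'E'
    internal I0 with children ['W', 'F', 'Q']
      leaf 'W' → 'W'
      leaf 'F' → 'F'
      leaf 'Q' → 'Q'
    → '(W,F,Q)'
    leaf 'A' → 'A'
  → '(E,(W,F,Q),A)'
  leaf 'X' → 'X'
→ '((E,(W,F,Q),A),X)'
Final: ((E,(W,F,Q),A),X);

Answer: ((E,(W,F,Q),A),X);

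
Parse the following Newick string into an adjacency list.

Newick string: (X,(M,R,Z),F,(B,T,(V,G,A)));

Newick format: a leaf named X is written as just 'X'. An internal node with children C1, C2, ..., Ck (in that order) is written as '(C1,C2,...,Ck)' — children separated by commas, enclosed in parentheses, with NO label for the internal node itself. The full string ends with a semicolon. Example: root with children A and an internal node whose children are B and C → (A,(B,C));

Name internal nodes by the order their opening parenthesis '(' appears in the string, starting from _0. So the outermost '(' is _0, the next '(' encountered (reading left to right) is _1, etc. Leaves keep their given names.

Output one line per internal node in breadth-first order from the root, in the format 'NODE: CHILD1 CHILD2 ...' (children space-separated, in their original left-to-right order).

Input: (X,(M,R,Z),F,(B,T,(V,G,A)));
Scanning left-to-right, naming '(' by encounter order:
  pos 0: '(' -> open internal node _0 (depth 1)
  pos 3: '(' -> open internal node _1 (depth 2)
  pos 9: ')' -> close internal node _1 (now at depth 1)
  pos 13: '(' -> open internal node _2 (depth 2)
  pos 18: '(' -> open internal node _3 (depth 3)
  pos 24: ')' -> close internal node _3 (now at depth 2)
  pos 25: ')' -> close internal node _2 (now at depth 1)
  pos 26: ')' -> close internal node _0 (now at depth 0)
Total internal nodes: 4
BFS adjacency from root:
  _0: X _1 F _2
  _1: M R Z
  _2: B T _3
  _3: V G A

Answer: _0: X _1 F _2
_1: M R Z
_2: B T _3
_3: V G A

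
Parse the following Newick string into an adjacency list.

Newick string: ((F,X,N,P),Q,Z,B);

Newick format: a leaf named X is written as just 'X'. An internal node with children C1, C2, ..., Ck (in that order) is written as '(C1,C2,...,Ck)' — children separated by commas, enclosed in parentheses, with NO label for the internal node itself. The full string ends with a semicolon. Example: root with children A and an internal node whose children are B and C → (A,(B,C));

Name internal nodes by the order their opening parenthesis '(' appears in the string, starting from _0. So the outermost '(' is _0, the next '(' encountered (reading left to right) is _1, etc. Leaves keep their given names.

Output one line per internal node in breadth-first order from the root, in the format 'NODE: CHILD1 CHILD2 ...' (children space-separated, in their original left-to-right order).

Answer: _0: _1 Q Z B
_1: F X N P

Derivation:
Input: ((F,X,N,P),Q,Z,B);
Scanning left-to-right, naming '(' by encounter order:
  pos 0: '(' -> open internal node _0 (depth 1)
  pos 1: '(' -> open internal node _1 (depth 2)
  pos 9: ')' -> close internal node _1 (now at depth 1)
  pos 16: ')' -> close internal node _0 (now at depth 0)
Total internal nodes: 2
BFS adjacency from root:
  _0: _1 Q Z B
  _1: F X N P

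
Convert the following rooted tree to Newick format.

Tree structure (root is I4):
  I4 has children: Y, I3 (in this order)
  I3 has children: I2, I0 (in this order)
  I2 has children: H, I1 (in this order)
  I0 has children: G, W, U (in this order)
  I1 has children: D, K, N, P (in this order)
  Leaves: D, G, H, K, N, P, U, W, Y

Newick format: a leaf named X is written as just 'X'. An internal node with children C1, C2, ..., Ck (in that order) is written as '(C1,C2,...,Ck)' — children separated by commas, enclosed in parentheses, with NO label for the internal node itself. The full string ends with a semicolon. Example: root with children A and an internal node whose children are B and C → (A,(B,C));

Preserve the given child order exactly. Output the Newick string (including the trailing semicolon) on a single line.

internal I4 with children ['Y', 'I3']
  leaf 'Y' → 'Y'
  internal I3 with children ['I2', 'I0']
    internal I2 with children ['H', 'I1']
      leaf 'H' → 'H'
      internal I1 with children ['D', 'K', 'N', 'P']
        leaf 'D' → 'D'
        leaf 'K' → 'K'
        leaf 'N' → 'N'
        leaf 'P' → 'P'
      → '(D,K,N,P)'
    → '(H,(D,K,N,P))'
    internal I0 with children ['G', 'W', 'U']
      leaf 'G' → 'G'
      leaf 'W' → 'W'
      leaf 'U' → 'U'
    → '(G,W,U)'
  → '((H,(D,K,N,P)),(G,W,U))'
→ '(Y,((H,(D,K,N,P)),(G,W,U)))'
Final: (Y,((H,(D,K,N,P)),(G,W,U)));

Answer: (Y,((H,(D,K,N,P)),(G,W,U)));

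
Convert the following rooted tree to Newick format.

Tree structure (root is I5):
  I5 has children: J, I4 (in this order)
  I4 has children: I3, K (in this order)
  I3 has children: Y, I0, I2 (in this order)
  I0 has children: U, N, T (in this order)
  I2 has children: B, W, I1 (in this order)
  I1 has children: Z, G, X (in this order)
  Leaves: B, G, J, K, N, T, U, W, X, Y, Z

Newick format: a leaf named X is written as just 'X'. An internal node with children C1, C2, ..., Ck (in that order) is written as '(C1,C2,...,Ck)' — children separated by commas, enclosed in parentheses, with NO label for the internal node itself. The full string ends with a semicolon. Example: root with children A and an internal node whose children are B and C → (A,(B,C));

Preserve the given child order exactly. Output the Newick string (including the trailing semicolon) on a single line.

Answer: (J,((Y,(U,N,T),(B,W,(Z,G,X))),K));

Derivation:
internal I5 with children ['J', 'I4']
  leaf 'J' → 'J'
  internal I4 with children ['I3', 'K']
    internal I3 with children ['Y', 'I0', 'I2']
      leaf 'Y' → 'Y'
      internal I0 with children ['U', 'N', 'T']
        leaf 'U' → 'U'
        leaf 'N' → 'N'
        leaf 'T' → 'T'
      → '(U,N,T)'
      internal I2 with children ['B', 'W', 'I1']
        leaf 'B' → 'B'
        leaf 'W' → 'W'
        internal I1 with children ['Z', 'G', 'X']
          leaf 'Z' → 'Z'
          leaf 'G' → 'G'
          leaf 'X' → 'X'
        → '(Z,G,X)'
      → '(B,W,(Z,G,X))'
    → '(Y,(U,N,T),(B,W,(Z,G,X)))'
    leaf 'K' → 'K'
  → '((Y,(U,N,T),(B,W,(Z,G,X))),K)'
→ '(J,((Y,(U,N,T),(B,W,(Z,G,X))),K))'
Final: (J,((Y,(U,N,T),(B,W,(Z,G,X))),K));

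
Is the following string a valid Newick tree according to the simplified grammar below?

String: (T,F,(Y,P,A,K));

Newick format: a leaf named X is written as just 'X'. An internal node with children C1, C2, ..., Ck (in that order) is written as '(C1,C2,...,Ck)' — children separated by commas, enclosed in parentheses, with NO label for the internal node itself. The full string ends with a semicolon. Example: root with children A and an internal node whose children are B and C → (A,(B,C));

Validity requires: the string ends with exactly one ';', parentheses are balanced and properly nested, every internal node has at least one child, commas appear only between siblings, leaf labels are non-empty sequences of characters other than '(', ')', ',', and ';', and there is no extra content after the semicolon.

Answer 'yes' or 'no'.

Answer: yes

Derivation:
Input: (T,F,(Y,P,A,K));
Paren balance: 2 '(' vs 2 ')' OK
Ends with single ';': True
Full parse: OK
Valid: True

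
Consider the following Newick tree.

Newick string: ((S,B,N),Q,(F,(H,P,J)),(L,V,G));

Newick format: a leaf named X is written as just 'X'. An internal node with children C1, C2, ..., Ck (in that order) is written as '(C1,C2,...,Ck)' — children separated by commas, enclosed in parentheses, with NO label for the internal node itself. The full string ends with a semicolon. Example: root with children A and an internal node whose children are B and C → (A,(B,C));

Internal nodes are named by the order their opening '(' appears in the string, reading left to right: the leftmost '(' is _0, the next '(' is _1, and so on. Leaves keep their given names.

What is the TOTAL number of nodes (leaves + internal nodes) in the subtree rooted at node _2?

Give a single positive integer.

Answer: 6

Derivation:
Newick: ((S,B,N),Q,(F,(H,P,J)),(L,V,G));
Locate _2: it is the '(' at position 11 (the 3rd '(' reading left to right).
Query: subtree rooted at _2
_2: subtree_size = 1 + 5
  F: subtree_size = 1 + 0
  _3: subtree_size = 1 + 3
    H: subtree_size = 1 + 0
    P: subtree_size = 1 + 0
    J: subtree_size = 1 + 0
Total subtree size of _2: 6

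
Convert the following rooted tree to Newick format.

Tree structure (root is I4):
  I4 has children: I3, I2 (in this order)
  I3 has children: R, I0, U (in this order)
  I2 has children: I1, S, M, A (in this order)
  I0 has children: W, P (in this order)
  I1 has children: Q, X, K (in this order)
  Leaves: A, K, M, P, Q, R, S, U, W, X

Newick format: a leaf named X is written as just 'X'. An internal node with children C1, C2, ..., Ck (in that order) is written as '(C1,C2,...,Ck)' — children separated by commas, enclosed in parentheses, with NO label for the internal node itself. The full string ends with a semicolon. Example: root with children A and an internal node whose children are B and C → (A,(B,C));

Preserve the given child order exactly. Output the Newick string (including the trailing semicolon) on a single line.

Answer: ((R,(W,P),U),((Q,X,K),S,M,A));

Derivation:
internal I4 with children ['I3', 'I2']
  internal I3 with children ['R', 'I0', 'U']
    leaf 'R' → 'R'
    internal I0 with children ['W', 'P']
      leaf 'W' → 'W'
      leaf 'P' → 'P'
    → '(W,P)'
    leaf 'U' → 'U'
  → '(R,(W,P),U)'
  internal I2 with children ['I1', 'S', 'M', 'A']
    internal I1 with children ['Q', 'X', 'K']
      leaf 'Q' → 'Q'
      leaf 'X' → 'X'
      leaf 'K' → 'K'
    → '(Q,X,K)'
    leaf 'S' → 'S'
    leaf 'M' → 'M'
    leaf 'A' → 'A'
  → '((Q,X,K),S,M,A)'
→ '((R,(W,P),U),((Q,X,K),S,M,A))'
Final: ((R,(W,P),U),((Q,X,K),S,M,A));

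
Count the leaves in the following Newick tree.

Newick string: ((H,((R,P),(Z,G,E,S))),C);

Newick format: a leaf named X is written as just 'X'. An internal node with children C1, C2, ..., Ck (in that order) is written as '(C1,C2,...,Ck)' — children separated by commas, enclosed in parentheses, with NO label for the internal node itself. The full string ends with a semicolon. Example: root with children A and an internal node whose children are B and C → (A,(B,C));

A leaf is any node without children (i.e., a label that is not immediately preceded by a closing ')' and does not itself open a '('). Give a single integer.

Newick: ((H,((R,P),(Z,G,E,S))),C);
Scan left-to-right; a leaf is any maximal label run not followed by '(':
  pos 2: leaf 'H' → count = 1
  pos 6: leaf 'R' → count = 2
  pos 8: leaf 'P' → count = 3
  pos 12: leaf 'Z' → count = 4
  pos 14: leaf 'G' → count = 5
  pos 16: leaf 'E' → count = 6
  pos 18: leaf 'S' → count = 7
  pos 23: leaf 'C' → count = 8
Total leaves: 8

Answer: 8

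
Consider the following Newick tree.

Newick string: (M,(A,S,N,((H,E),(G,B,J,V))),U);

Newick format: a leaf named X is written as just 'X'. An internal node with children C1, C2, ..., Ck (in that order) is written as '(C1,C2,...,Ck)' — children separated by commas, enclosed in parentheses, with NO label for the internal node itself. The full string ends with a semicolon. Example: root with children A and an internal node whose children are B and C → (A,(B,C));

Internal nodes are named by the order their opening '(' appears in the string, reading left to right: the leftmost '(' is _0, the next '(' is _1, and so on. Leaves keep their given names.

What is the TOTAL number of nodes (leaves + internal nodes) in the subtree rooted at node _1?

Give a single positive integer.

Answer: 13

Derivation:
Newick: (M,(A,S,N,((H,E),(G,B,J,V))),U);
Locate _1: it is the '(' at position 3 (the 2nd '(' reading left to right).
Query: subtree rooted at _1
_1: subtree_size = 1 + 12
  A: subtree_size = 1 + 0
  S: subtree_size = 1 + 0
  N: subtree_size = 1 + 0
  _2: subtree_size = 1 + 8
    _3: subtree_size = 1 + 2
      H: subtree_size = 1 + 0
      E: subtree_size = 1 + 0
    _4: subtree_size = 1 + 4
      G: subtree_size = 1 + 0
      B: subtree_size = 1 + 0
      J: subtree_size = 1 + 0
      V: subtree_size = 1 + 0
Total subtree size of _1: 13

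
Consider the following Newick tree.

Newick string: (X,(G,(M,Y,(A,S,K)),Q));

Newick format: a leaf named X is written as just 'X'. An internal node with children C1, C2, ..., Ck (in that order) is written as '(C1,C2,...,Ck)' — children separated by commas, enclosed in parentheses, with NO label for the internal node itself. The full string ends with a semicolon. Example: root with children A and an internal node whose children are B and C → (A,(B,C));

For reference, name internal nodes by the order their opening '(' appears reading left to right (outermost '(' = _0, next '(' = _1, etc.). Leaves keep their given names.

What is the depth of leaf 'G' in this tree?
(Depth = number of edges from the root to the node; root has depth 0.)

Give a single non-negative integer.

Answer: 2

Derivation:
Newick: (X,(G,(M,Y,(A,S,K)),Q));
Naming internals by '(' encounter order: outermost '(' = _0, next = _1, ...
Query node: G
Path from root: _0 -> _1 -> G
Depth of G: 2 (number of edges from root)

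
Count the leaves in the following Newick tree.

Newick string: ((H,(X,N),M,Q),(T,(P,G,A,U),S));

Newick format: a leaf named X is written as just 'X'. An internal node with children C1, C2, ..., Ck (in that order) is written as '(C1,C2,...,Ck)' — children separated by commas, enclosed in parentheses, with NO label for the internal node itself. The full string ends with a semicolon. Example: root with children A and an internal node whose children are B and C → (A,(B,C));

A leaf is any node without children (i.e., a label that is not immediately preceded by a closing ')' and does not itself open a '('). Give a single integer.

Newick: ((H,(X,N),M,Q),(T,(P,G,A,U),S));
Scan left-to-right; a leaf is any maximal label run not followed by '(':
  pos 2: leaf 'H' → count = 1
  pos 5: leaf 'X' → count = 2
  pos 7: leaf 'N' → count = 3
  pos 10: leaf 'M' → count = 4
  pos 12: leaf 'Q' → count = 5
  pos 16: leaf 'T' → count = 6
  pos 19: leaf 'P' → count = 7
  pos 21: leaf 'G' → count = 8
  pos 23: leaf 'A' → count = 9
  pos 25: leaf 'U' → count = 10
  pos 28: leaf 'S' → count = 11
Total leaves: 11

Answer: 11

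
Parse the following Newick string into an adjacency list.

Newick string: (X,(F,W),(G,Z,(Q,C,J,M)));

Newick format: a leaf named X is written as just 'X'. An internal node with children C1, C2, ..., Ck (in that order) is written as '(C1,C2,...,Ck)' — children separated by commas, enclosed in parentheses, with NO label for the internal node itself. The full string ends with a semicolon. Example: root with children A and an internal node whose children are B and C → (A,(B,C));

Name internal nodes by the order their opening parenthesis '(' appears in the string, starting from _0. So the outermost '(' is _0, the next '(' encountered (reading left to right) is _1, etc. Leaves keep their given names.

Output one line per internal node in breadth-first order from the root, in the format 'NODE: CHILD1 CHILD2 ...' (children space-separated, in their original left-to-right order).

Input: (X,(F,W),(G,Z,(Q,C,J,M)));
Scanning left-to-right, naming '(' by encounter order:
  pos 0: '(' -> open internal node _0 (depth 1)
  pos 3: '(' -> open internal node _1 (depth 2)
  pos 7: ')' -> close internal node _1 (now at depth 1)
  pos 9: '(' -> open internal node _2 (depth 2)
  pos 14: '(' -> open internal node _3 (depth 3)
  pos 22: ')' -> close internal node _3 (now at depth 2)
  pos 23: ')' -> close internal node _2 (now at depth 1)
  pos 24: ')' -> close internal node _0 (now at depth 0)
Total internal nodes: 4
BFS adjacency from root:
  _0: X _1 _2
  _1: F W
  _2: G Z _3
  _3: Q C J M

Answer: _0: X _1 _2
_1: F W
_2: G Z _3
_3: Q C J M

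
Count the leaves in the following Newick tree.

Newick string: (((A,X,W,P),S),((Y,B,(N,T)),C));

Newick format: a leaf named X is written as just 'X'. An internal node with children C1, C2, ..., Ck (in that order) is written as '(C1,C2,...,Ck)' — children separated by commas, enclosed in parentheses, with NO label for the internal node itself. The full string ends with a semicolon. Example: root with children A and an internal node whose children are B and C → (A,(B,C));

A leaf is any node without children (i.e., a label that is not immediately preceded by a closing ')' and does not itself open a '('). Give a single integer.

Answer: 10

Derivation:
Newick: (((A,X,W,P),S),((Y,B,(N,T)),C));
Scan left-to-right; a leaf is any maximal label run not followed by '(':
  pos 3: leaf 'A' → count = 1
  pos 5: leaf 'X' → count = 2
  pos 7: leaf 'W' → count = 3
  pos 9: leaf 'P' → count = 4
  pos 12: leaf 'S' → count = 5
  pos 17: leaf 'Y' → count = 6
  pos 19: leaf 'B' → count = 7
  pos 22: leaf 'N' → count = 8
  pos 24: leaf 'T' → count = 9
  pos 28: leaf 'C' → count = 10
Total leaves: 10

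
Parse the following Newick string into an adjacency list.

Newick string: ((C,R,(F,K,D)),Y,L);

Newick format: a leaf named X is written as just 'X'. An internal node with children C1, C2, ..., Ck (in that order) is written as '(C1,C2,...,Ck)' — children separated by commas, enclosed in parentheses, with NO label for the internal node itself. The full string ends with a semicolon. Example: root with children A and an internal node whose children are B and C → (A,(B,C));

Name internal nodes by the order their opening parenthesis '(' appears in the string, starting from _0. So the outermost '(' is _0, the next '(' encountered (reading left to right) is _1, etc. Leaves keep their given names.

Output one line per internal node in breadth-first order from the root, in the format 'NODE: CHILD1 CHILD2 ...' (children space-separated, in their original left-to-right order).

Answer: _0: _1 Y L
_1: C R _2
_2: F K D

Derivation:
Input: ((C,R,(F,K,D)),Y,L);
Scanning left-to-right, naming '(' by encounter order:
  pos 0: '(' -> open internal node _0 (depth 1)
  pos 1: '(' -> open internal node _1 (depth 2)
  pos 6: '(' -> open internal node _2 (depth 3)
  pos 12: ')' -> close internal node _2 (now at depth 2)
  pos 13: ')' -> close internal node _1 (now at depth 1)
  pos 18: ')' -> close internal node _0 (now at depth 0)
Total internal nodes: 3
BFS adjacency from root:
  _0: _1 Y L
  _1: C R _2
  _2: F K D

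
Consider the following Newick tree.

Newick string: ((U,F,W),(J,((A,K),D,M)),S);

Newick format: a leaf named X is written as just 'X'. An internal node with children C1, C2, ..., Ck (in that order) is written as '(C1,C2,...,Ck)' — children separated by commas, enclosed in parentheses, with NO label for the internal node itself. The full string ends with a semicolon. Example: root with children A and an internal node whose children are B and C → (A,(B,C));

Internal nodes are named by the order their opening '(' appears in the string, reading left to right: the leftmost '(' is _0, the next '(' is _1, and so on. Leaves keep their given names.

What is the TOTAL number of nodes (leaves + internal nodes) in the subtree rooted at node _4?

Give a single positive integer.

Answer: 3

Derivation:
Newick: ((U,F,W),(J,((A,K),D,M)),S);
Locate _4: it is the '(' at position 13 (the 5th '(' reading left to right).
Query: subtree rooted at _4
_4: subtree_size = 1 + 2
  A: subtree_size = 1 + 0
  K: subtree_size = 1 + 0
Total subtree size of _4: 3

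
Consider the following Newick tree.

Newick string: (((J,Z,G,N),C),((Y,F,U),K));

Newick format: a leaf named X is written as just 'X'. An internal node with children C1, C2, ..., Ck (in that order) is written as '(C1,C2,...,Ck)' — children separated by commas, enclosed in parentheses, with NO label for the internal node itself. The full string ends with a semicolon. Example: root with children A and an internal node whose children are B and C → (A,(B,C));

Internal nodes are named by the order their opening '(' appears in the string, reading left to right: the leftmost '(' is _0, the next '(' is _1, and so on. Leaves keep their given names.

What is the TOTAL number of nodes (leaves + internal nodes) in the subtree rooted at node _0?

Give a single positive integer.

Answer: 14

Derivation:
Newick: (((J,Z,G,N),C),((Y,F,U),K));
Locate _0: it is the '(' at position 0 (the 1st '(' reading left to right).
Query: subtree rooted at _0
_0: subtree_size = 1 + 13
  _1: subtree_size = 1 + 6
    _2: subtree_size = 1 + 4
      J: subtree_size = 1 + 0
      Z: subtree_size = 1 + 0
      G: subtree_size = 1 + 0
      N: subtree_size = 1 + 0
    C: subtree_size = 1 + 0
  _3: subtree_size = 1 + 5
    _4: subtree_size = 1 + 3
      Y: subtree_size = 1 + 0
      F: subtree_size = 1 + 0
      U: subtree_size = 1 + 0
    K: subtree_size = 1 + 0
Total subtree size of _0: 14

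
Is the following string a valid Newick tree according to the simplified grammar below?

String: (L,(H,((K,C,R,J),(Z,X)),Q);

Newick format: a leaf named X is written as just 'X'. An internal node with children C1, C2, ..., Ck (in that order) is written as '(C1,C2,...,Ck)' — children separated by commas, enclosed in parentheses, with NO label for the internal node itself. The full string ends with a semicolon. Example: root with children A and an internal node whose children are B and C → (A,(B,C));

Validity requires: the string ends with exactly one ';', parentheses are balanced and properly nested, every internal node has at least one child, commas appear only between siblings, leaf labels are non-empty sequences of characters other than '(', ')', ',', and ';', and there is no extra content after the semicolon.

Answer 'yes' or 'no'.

Input: (L,(H,((K,C,R,J),(Z,X)),Q);
Paren balance: 5 '(' vs 4 ')' MISMATCH
Ends with single ';': True
Full parse: FAILS (expected , or ) at pos 26)
Valid: False

Answer: no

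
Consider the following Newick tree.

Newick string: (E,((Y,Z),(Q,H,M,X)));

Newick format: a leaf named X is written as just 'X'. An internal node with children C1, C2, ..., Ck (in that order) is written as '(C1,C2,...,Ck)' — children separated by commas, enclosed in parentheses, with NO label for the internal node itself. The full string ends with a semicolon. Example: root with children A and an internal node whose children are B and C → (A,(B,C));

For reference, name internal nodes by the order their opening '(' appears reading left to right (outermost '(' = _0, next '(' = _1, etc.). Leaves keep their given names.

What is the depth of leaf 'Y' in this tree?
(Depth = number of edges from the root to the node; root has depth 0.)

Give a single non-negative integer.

Newick: (E,((Y,Z),(Q,H,M,X)));
Naming internals by '(' encounter order: outermost '(' = _0, next = _1, ...
Query node: Y
Path from root: _0 -> _1 -> _2 -> Y
Depth of Y: 3 (number of edges from root)

Answer: 3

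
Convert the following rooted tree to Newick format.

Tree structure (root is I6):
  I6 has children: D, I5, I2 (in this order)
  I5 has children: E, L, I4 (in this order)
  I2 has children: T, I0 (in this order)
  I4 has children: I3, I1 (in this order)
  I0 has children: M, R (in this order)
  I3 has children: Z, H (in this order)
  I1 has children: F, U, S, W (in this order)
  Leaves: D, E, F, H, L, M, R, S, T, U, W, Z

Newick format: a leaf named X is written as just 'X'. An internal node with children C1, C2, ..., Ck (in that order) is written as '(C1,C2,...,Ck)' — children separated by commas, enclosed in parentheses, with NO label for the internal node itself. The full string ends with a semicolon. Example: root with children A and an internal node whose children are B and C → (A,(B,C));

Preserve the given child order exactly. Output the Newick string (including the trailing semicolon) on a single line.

Answer: (D,(E,L,((Z,H),(F,U,S,W))),(T,(M,R)));

Derivation:
internal I6 with children ['D', 'I5', 'I2']
  leaf 'D' → 'D'
  internal I5 with children ['E', 'L', 'I4']
    leaf 'E' → 'E'
    leaf 'L' → 'L'
    internal I4 with children ['I3', 'I1']
      internal I3 with children ['Z', 'H']
        leaf 'Z' → 'Z'
        leaf 'H' → 'H'
      → '(Z,H)'
      internal I1 with children ['F', 'U', 'S', 'W']
        leaf 'F' → 'F'
        leaf 'U' → 'U'
        leaf 'S' → 'S'
        leaf 'W' → 'W'
      → '(F,U,S,W)'
    → '((Z,H),(F,U,S,W))'
  → '(E,L,((Z,H),(F,U,S,W)))'
  internal I2 with children ['T', 'I0']
    leaf 'T' → 'T'
    internal I0 with children ['M', 'R']
      leaf 'M' → 'M'
      leaf 'R' → 'R'
    → '(M,R)'
  → '(T,(M,R))'
→ '(D,(E,L,((Z,H),(F,U,S,W))),(T,(M,R)))'
Final: (D,(E,L,((Z,H),(F,U,S,W))),(T,(M,R)));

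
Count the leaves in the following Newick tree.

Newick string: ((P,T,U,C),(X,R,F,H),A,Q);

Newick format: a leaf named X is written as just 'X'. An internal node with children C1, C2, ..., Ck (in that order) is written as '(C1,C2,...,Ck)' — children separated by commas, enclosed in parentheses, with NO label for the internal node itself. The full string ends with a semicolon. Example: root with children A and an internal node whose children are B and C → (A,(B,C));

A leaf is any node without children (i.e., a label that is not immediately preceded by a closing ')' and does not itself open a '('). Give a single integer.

Newick: ((P,T,U,C),(X,R,F,H),A,Q);
Scan left-to-right; a leaf is any maximal label run not followed by '(':
  pos 2: leaf 'P' → count = 1
  pos 4: leaf 'T' → count = 2
  pos 6: leaf 'U' → count = 3
  pos 8: leaf 'C' → count = 4
  pos 12: leaf 'X' → count = 5
  pos 14: leaf 'R' → count = 6
  pos 16: leaf 'F' → count = 7
  pos 18: leaf 'H' → count = 8
  pos 21: leaf 'A' → count = 9
  pos 23: leaf 'Q' → count = 10
Total leaves: 10

Answer: 10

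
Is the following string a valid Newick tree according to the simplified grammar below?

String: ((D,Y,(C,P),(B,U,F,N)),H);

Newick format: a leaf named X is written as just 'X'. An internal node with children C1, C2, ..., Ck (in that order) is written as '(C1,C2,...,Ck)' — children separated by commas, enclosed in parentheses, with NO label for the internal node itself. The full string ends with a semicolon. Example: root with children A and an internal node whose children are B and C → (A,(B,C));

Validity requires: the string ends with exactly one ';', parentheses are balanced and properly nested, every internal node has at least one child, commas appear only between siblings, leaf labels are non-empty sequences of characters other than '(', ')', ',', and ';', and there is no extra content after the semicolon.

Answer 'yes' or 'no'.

Input: ((D,Y,(C,P),(B,U,F,N)),H);
Paren balance: 4 '(' vs 4 ')' OK
Ends with single ';': True
Full parse: OK
Valid: True

Answer: yes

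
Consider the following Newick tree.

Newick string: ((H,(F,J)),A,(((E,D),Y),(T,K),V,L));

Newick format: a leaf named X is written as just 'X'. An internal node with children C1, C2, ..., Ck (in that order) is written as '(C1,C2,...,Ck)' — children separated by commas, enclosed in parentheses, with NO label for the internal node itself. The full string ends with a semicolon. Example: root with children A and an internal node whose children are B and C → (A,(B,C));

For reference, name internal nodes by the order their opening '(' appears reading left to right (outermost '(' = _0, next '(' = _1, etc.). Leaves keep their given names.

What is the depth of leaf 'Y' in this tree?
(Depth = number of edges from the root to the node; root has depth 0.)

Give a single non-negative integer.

Newick: ((H,(F,J)),A,(((E,D),Y),(T,K),V,L));
Naming internals by '(' encounter order: outermost '(' = _0, next = _1, ...
Query node: Y
Path from root: _0 -> _3 -> _4 -> Y
Depth of Y: 3 (number of edges from root)

Answer: 3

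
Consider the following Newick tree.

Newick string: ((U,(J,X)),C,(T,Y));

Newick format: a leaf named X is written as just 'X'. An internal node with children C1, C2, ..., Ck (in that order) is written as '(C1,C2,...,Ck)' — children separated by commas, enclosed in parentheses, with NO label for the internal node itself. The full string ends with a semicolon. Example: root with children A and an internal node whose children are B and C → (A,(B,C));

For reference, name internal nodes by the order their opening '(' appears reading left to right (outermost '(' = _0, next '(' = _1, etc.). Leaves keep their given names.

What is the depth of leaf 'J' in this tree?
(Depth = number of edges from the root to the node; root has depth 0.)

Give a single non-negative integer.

Answer: 3

Derivation:
Newick: ((U,(J,X)),C,(T,Y));
Naming internals by '(' encounter order: outermost '(' = _0, next = _1, ...
Query node: J
Path from root: _0 -> _1 -> _2 -> J
Depth of J: 3 (number of edges from root)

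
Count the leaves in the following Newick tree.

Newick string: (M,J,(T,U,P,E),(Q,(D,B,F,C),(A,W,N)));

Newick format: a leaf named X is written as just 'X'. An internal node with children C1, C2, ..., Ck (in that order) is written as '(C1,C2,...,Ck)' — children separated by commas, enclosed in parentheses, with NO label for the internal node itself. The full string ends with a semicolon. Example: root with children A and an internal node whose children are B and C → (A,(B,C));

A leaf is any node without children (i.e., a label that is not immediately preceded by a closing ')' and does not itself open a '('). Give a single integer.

Answer: 14

Derivation:
Newick: (M,J,(T,U,P,E),(Q,(D,B,F,C),(A,W,N)));
Scan left-to-right; a leaf is any maximal label run not followed by '(':
  pos 1: leaf 'M' → count = 1
  pos 3: leaf 'J' → count = 2
  pos 6: leaf 'T' → count = 3
  pos 8: leaf 'U' → count = 4
  pos 10: leaf 'P' → count = 5
  pos 12: leaf 'E' → count = 6
  pos 16: leaf 'Q' → count = 7
  pos 19: leaf 'D' → count = 8
  pos 21: leaf 'B' → count = 9
  pos 23: leaf 'F' → count = 10
  pos 25: leaf 'C' → count = 11
  pos 29: leaf 'A' → count = 12
  pos 31: leaf 'W' → count = 13
  pos 33: leaf 'N' → count = 14
Total leaves: 14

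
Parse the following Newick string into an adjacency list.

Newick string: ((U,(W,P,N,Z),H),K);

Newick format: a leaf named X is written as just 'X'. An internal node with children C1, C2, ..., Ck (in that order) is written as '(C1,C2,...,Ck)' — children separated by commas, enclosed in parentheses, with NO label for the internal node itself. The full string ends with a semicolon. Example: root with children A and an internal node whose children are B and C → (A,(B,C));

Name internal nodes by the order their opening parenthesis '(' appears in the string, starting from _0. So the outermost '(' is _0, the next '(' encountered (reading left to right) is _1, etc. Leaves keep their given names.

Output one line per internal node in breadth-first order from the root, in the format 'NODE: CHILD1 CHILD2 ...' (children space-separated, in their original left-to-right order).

Answer: _0: _1 K
_1: U _2 H
_2: W P N Z

Derivation:
Input: ((U,(W,P,N,Z),H),K);
Scanning left-to-right, naming '(' by encounter order:
  pos 0: '(' -> open internal node _0 (depth 1)
  pos 1: '(' -> open internal node _1 (depth 2)
  pos 4: '(' -> open internal node _2 (depth 3)
  pos 12: ')' -> close internal node _2 (now at depth 2)
  pos 15: ')' -> close internal node _1 (now at depth 1)
  pos 18: ')' -> close internal node _0 (now at depth 0)
Total internal nodes: 3
BFS adjacency from root:
  _0: _1 K
  _1: U _2 H
  _2: W P N Z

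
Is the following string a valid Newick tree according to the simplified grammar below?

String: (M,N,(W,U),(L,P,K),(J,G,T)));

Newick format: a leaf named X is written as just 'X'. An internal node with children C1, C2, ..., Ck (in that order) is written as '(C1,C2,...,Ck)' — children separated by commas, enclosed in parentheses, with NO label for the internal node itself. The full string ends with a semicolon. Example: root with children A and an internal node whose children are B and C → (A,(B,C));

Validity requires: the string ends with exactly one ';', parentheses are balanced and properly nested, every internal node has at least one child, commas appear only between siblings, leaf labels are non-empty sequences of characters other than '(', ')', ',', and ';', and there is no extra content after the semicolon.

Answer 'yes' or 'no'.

Input: (M,N,(W,U),(L,P,K),(J,G,T)));
Paren balance: 4 '(' vs 5 ')' MISMATCH
Ends with single ';': True
Full parse: FAILS (extra content after tree at pos 27)
Valid: False

Answer: no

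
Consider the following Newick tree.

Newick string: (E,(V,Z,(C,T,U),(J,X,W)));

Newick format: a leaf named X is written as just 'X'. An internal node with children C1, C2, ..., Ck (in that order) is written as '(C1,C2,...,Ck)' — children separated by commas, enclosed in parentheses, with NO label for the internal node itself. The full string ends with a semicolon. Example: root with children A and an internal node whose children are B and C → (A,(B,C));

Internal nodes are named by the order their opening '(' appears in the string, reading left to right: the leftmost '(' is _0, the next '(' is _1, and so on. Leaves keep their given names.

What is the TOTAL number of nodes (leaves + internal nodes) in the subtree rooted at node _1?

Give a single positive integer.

Newick: (E,(V,Z,(C,T,U),(J,X,W)));
Locate _1: it is the '(' at position 3 (the 2nd '(' reading left to right).
Query: subtree rooted at _1
_1: subtree_size = 1 + 10
  V: subtree_size = 1 + 0
  Z: subtree_size = 1 + 0
  _2: subtree_size = 1 + 3
    C: subtree_size = 1 + 0
    T: subtree_size = 1 + 0
    U: subtree_size = 1 + 0
  _3: subtree_size = 1 + 3
    J: subtree_size = 1 + 0
    X: subtree_size = 1 + 0
    W: subtree_size = 1 + 0
Total subtree size of _1: 11

Answer: 11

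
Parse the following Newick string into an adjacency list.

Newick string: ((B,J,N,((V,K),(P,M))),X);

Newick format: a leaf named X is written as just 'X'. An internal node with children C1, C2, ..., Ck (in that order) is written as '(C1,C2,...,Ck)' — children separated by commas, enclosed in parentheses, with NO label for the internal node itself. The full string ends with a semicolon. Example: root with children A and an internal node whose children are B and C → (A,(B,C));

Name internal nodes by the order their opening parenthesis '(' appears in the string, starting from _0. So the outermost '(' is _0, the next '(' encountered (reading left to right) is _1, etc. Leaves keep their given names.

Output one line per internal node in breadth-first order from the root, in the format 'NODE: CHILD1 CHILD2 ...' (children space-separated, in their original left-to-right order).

Answer: _0: _1 X
_1: B J N _2
_2: _3 _4
_3: V K
_4: P M

Derivation:
Input: ((B,J,N,((V,K),(P,M))),X);
Scanning left-to-right, naming '(' by encounter order:
  pos 0: '(' -> open internal node _0 (depth 1)
  pos 1: '(' -> open internal node _1 (depth 2)
  pos 8: '(' -> open internal node _2 (depth 3)
  pos 9: '(' -> open internal node _3 (depth 4)
  pos 13: ')' -> close internal node _3 (now at depth 3)
  pos 15: '(' -> open internal node _4 (depth 4)
  pos 19: ')' -> close internal node _4 (now at depth 3)
  pos 20: ')' -> close internal node _2 (now at depth 2)
  pos 21: ')' -> close internal node _1 (now at depth 1)
  pos 24: ')' -> close internal node _0 (now at depth 0)
Total internal nodes: 5
BFS adjacency from root:
  _0: _1 X
  _1: B J N _2
  _2: _3 _4
  _3: V K
  _4: P M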